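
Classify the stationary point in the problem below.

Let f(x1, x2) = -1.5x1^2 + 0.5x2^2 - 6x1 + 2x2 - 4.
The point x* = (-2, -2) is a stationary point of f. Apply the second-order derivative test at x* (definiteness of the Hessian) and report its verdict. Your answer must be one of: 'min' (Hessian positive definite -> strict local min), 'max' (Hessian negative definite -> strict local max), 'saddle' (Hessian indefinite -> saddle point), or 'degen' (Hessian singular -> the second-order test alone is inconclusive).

Compute the Hessian H = grad^2 f:
  H = [[-3, 0], [0, 1]]
Verify stationarity: grad f(x*) = H x* + g = (0, 0).
Eigenvalues of H: -3, 1.
Eigenvalues have mixed signs, so H is indefinite -> x* is a saddle point.

saddle


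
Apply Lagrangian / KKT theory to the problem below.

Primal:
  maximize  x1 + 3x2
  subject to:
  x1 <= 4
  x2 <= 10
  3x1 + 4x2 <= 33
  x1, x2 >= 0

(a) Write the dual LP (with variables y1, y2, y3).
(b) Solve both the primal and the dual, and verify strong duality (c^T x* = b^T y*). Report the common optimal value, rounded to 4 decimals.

The standard primal-dual pair for 'max c^T x s.t. A x <= b, x >= 0' is:
  Dual:  min b^T y  s.t.  A^T y >= c,  y >= 0.

So the dual LP is:
  minimize  4y1 + 10y2 + 33y3
  subject to:
    y1 + 3y3 >= 1
    y2 + 4y3 >= 3
    y1, y2, y3 >= 0

Solving the primal: x* = (0, 8.25).
  primal value c^T x* = 24.75.
Solving the dual: y* = (0, 0, 0.75).
  dual value b^T y* = 24.75.
Strong duality: c^T x* = b^T y*. Confirmed.

24.75


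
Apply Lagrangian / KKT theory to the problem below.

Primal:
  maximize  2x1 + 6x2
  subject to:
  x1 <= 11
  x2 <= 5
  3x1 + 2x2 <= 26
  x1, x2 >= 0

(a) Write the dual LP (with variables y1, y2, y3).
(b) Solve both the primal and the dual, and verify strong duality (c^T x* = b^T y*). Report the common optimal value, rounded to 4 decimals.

The standard primal-dual pair for 'max c^T x s.t. A x <= b, x >= 0' is:
  Dual:  min b^T y  s.t.  A^T y >= c,  y >= 0.

So the dual LP is:
  minimize  11y1 + 5y2 + 26y3
  subject to:
    y1 + 3y3 >= 2
    y2 + 2y3 >= 6
    y1, y2, y3 >= 0

Solving the primal: x* = (5.3333, 5).
  primal value c^T x* = 40.6667.
Solving the dual: y* = (0, 4.6667, 0.6667).
  dual value b^T y* = 40.6667.
Strong duality: c^T x* = b^T y*. Confirmed.

40.6667


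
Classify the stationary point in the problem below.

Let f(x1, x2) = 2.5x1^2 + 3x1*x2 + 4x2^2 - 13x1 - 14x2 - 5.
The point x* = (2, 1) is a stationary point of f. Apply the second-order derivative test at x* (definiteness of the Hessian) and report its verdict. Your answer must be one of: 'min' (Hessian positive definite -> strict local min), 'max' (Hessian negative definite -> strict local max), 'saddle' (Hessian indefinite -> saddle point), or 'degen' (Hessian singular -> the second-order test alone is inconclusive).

Compute the Hessian H = grad^2 f:
  H = [[5, 3], [3, 8]]
Verify stationarity: grad f(x*) = H x* + g = (0, 0).
Eigenvalues of H: 3.1459, 9.8541.
Both eigenvalues > 0, so H is positive definite -> x* is a strict local min.

min


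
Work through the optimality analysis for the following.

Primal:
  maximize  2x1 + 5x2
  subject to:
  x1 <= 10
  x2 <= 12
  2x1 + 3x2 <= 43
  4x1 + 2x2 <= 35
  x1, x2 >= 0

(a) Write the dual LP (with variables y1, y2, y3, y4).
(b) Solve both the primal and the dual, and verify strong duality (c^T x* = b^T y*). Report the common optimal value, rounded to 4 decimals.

The standard primal-dual pair for 'max c^T x s.t. A x <= b, x >= 0' is:
  Dual:  min b^T y  s.t.  A^T y >= c,  y >= 0.

So the dual LP is:
  minimize  10y1 + 12y2 + 43y3 + 35y4
  subject to:
    y1 + 2y3 + 4y4 >= 2
    y2 + 3y3 + 2y4 >= 5
    y1, y2, y3, y4 >= 0

Solving the primal: x* = (2.75, 12).
  primal value c^T x* = 65.5.
Solving the dual: y* = (0, 4, 0, 0.5).
  dual value b^T y* = 65.5.
Strong duality: c^T x* = b^T y*. Confirmed.

65.5


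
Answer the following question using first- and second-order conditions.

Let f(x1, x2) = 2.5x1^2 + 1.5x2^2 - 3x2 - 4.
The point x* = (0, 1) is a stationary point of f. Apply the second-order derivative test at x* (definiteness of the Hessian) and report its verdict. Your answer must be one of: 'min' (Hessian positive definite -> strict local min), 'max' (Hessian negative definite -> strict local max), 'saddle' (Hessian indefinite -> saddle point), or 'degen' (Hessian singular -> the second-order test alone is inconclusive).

Compute the Hessian H = grad^2 f:
  H = [[5, 0], [0, 3]]
Verify stationarity: grad f(x*) = H x* + g = (0, 0).
Eigenvalues of H: 3, 5.
Both eigenvalues > 0, so H is positive definite -> x* is a strict local min.

min


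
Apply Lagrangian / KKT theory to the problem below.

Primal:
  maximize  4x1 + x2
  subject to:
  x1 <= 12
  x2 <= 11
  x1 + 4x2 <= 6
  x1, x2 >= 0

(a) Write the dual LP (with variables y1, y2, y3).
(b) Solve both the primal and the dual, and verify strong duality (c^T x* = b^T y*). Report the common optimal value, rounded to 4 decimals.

The standard primal-dual pair for 'max c^T x s.t. A x <= b, x >= 0' is:
  Dual:  min b^T y  s.t.  A^T y >= c,  y >= 0.

So the dual LP is:
  minimize  12y1 + 11y2 + 6y3
  subject to:
    y1 + y3 >= 4
    y2 + 4y3 >= 1
    y1, y2, y3 >= 0

Solving the primal: x* = (6, 0).
  primal value c^T x* = 24.
Solving the dual: y* = (0, 0, 4).
  dual value b^T y* = 24.
Strong duality: c^T x* = b^T y*. Confirmed.

24


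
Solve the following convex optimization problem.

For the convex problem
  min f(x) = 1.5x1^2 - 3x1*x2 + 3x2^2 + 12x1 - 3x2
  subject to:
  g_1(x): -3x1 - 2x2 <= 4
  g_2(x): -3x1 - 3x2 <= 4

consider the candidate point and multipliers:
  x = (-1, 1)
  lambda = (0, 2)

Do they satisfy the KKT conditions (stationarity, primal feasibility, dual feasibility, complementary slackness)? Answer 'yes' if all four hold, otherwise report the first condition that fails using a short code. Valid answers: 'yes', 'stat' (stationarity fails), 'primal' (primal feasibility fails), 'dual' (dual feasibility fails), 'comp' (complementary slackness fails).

Gradient of f: grad f(x) = Q x + c = (6, 6)
Constraint values g_i(x) = a_i^T x - b_i:
  g_1((-1, 1)) = -3
  g_2((-1, 1)) = -4
Stationarity residual: grad f(x) + sum_i lambda_i a_i = (0, 0)
  -> stationarity OK
Primal feasibility (all g_i <= 0): OK
Dual feasibility (all lambda_i >= 0): OK
Complementary slackness (lambda_i * g_i(x) = 0 for all i): FAILS

Verdict: the first failing condition is complementary_slackness -> comp.

comp


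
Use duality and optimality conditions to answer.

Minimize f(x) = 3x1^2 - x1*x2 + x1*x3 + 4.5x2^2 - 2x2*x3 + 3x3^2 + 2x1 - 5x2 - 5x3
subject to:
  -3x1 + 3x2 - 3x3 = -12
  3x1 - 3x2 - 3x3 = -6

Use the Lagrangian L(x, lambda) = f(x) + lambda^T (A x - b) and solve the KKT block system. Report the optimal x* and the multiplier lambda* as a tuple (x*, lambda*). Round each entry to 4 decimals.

Form the Lagrangian:
  L(x, lambda) = (1/2) x^T Q x + c^T x + lambda^T (A x - b)
Stationarity (grad_x L = 0): Q x + c + A^T lambda = 0.
Primal feasibility: A x = b.

This gives the KKT block system:
  [ Q   A^T ] [ x     ]   [-c ]
  [ A    0  ] [ lambda ] = [ b ]

Solving the linear system:
  x*      = (1.0769, 0.0769, 3)
  lambda* = (4.2179, 0.4231)
  f(x*)   = 19.9615

x* = (1.0769, 0.0769, 3), lambda* = (4.2179, 0.4231)


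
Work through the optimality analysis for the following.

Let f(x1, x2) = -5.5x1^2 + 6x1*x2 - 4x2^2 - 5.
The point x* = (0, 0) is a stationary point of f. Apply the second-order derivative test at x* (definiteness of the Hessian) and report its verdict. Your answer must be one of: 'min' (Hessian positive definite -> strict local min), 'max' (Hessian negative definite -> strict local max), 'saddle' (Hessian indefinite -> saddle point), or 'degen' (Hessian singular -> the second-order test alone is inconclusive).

Compute the Hessian H = grad^2 f:
  H = [[-11, 6], [6, -8]]
Verify stationarity: grad f(x*) = H x* + g = (0, 0).
Eigenvalues of H: -15.6847, -3.3153.
Both eigenvalues < 0, so H is negative definite -> x* is a strict local max.

max


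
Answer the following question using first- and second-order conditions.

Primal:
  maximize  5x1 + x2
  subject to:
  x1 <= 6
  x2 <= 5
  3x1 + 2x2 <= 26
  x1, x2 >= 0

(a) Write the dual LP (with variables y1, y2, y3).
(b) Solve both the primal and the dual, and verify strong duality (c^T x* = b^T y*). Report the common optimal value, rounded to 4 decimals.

The standard primal-dual pair for 'max c^T x s.t. A x <= b, x >= 0' is:
  Dual:  min b^T y  s.t.  A^T y >= c,  y >= 0.

So the dual LP is:
  minimize  6y1 + 5y2 + 26y3
  subject to:
    y1 + 3y3 >= 5
    y2 + 2y3 >= 1
    y1, y2, y3 >= 0

Solving the primal: x* = (6, 4).
  primal value c^T x* = 34.
Solving the dual: y* = (3.5, 0, 0.5).
  dual value b^T y* = 34.
Strong duality: c^T x* = b^T y*. Confirmed.

34


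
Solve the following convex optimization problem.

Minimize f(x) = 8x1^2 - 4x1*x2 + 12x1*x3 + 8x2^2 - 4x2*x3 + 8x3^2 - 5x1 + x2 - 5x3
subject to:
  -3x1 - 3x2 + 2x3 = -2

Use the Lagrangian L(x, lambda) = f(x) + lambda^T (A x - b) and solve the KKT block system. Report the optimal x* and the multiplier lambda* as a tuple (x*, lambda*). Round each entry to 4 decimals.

Form the Lagrangian:
  L(x, lambda) = (1/2) x^T Q x + c^T x + lambda^T (A x - b)
Stationarity (grad_x L = 0): Q x + c + A^T lambda = 0.
Primal feasibility: A x = b.

This gives the KKT block system:
  [ Q   A^T ] [ x     ]   [-c ]
  [ A    0  ] [ lambda ] = [ b ]

Solving the linear system:
  x*      = (0.4886, 0.125, -0.0795)
  lambda* = (0.4545)
  f(x*)   = -0.5057

x* = (0.4886, 0.125, -0.0795), lambda* = (0.4545)


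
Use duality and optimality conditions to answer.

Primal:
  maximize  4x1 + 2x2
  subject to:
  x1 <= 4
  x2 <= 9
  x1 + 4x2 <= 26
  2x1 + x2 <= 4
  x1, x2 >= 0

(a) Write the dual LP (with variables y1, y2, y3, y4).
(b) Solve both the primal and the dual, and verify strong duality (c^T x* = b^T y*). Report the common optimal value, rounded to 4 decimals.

The standard primal-dual pair for 'max c^T x s.t. A x <= b, x >= 0' is:
  Dual:  min b^T y  s.t.  A^T y >= c,  y >= 0.

So the dual LP is:
  minimize  4y1 + 9y2 + 26y3 + 4y4
  subject to:
    y1 + y3 + 2y4 >= 4
    y2 + 4y3 + y4 >= 2
    y1, y2, y3, y4 >= 0

Solving the primal: x* = (2, 0).
  primal value c^T x* = 8.
Solving the dual: y* = (0, 0, 0, 2).
  dual value b^T y* = 8.
Strong duality: c^T x* = b^T y*. Confirmed.

8


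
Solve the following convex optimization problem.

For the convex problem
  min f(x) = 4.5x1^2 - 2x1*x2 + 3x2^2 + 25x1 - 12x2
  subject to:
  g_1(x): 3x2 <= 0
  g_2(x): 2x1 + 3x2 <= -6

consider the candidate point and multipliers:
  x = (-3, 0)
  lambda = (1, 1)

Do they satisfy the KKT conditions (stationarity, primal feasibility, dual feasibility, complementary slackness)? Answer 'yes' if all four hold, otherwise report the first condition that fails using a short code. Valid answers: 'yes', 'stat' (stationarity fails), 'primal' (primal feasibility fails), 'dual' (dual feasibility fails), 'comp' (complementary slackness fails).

Gradient of f: grad f(x) = Q x + c = (-2, -6)
Constraint values g_i(x) = a_i^T x - b_i:
  g_1((-3, 0)) = 0
  g_2((-3, 0)) = 0
Stationarity residual: grad f(x) + sum_i lambda_i a_i = (0, 0)
  -> stationarity OK
Primal feasibility (all g_i <= 0): OK
Dual feasibility (all lambda_i >= 0): OK
Complementary slackness (lambda_i * g_i(x) = 0 for all i): OK

Verdict: yes, KKT holds.

yes


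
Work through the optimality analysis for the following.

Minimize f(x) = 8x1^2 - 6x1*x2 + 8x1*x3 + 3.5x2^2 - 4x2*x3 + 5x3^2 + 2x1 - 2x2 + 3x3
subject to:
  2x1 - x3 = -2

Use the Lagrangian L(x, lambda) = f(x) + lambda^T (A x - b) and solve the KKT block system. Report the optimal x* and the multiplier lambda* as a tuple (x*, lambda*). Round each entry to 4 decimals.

Form the Lagrangian:
  L(x, lambda) = (1/2) x^T Q x + c^T x + lambda^T (A x - b)
Stationarity (grad_x L = 0): Q x + c + A^T lambda = 0.
Primal feasibility: A x = b.

This gives the KKT block system:
  [ Q   A^T ] [ x     ]   [-c ]
  [ A    0  ] [ lambda ] = [ b ]

Solving the linear system:
  x*      = (-0.7333, -0.0381, 0.5333)
  lambda* = (2.619)
  f(x*)   = 2.7238

x* = (-0.7333, -0.0381, 0.5333), lambda* = (2.619)


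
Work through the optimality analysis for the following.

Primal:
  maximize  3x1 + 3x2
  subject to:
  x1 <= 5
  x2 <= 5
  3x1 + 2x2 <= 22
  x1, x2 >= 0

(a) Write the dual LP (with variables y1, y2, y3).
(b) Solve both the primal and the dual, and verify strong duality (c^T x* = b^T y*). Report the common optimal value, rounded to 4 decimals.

The standard primal-dual pair for 'max c^T x s.t. A x <= b, x >= 0' is:
  Dual:  min b^T y  s.t.  A^T y >= c,  y >= 0.

So the dual LP is:
  minimize  5y1 + 5y2 + 22y3
  subject to:
    y1 + 3y3 >= 3
    y2 + 2y3 >= 3
    y1, y2, y3 >= 0

Solving the primal: x* = (4, 5).
  primal value c^T x* = 27.
Solving the dual: y* = (0, 1, 1).
  dual value b^T y* = 27.
Strong duality: c^T x* = b^T y*. Confirmed.

27


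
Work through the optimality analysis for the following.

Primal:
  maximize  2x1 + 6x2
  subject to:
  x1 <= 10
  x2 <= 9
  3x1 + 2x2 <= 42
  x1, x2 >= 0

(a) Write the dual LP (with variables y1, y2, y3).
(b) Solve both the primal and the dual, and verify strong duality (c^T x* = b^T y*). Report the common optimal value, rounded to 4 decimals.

The standard primal-dual pair for 'max c^T x s.t. A x <= b, x >= 0' is:
  Dual:  min b^T y  s.t.  A^T y >= c,  y >= 0.

So the dual LP is:
  minimize  10y1 + 9y2 + 42y3
  subject to:
    y1 + 3y3 >= 2
    y2 + 2y3 >= 6
    y1, y2, y3 >= 0

Solving the primal: x* = (8, 9).
  primal value c^T x* = 70.
Solving the dual: y* = (0, 4.6667, 0.6667).
  dual value b^T y* = 70.
Strong duality: c^T x* = b^T y*. Confirmed.

70


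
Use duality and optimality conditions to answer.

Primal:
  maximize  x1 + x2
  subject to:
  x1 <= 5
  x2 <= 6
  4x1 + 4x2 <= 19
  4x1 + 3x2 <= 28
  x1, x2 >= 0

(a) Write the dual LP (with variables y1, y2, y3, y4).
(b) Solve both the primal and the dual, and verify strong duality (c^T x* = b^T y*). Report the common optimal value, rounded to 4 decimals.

The standard primal-dual pair for 'max c^T x s.t. A x <= b, x >= 0' is:
  Dual:  min b^T y  s.t.  A^T y >= c,  y >= 0.

So the dual LP is:
  minimize  5y1 + 6y2 + 19y3 + 28y4
  subject to:
    y1 + 4y3 + 4y4 >= 1
    y2 + 4y3 + 3y4 >= 1
    y1, y2, y3, y4 >= 0

Solving the primal: x* = (4.75, 0).
  primal value c^T x* = 4.75.
Solving the dual: y* = (0, 0, 0.25, 0).
  dual value b^T y* = 4.75.
Strong duality: c^T x* = b^T y*. Confirmed.

4.75


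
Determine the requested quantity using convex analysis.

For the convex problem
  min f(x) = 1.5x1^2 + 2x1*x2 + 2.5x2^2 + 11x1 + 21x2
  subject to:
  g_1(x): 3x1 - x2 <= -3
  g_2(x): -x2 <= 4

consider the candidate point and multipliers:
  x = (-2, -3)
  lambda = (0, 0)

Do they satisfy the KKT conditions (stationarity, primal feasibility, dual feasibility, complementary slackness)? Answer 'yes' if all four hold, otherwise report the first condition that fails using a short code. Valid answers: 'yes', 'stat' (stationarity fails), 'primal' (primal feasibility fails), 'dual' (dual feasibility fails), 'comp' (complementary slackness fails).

Gradient of f: grad f(x) = Q x + c = (-1, 2)
Constraint values g_i(x) = a_i^T x - b_i:
  g_1((-2, -3)) = 0
  g_2((-2, -3)) = -1
Stationarity residual: grad f(x) + sum_i lambda_i a_i = (-1, 2)
  -> stationarity FAILS
Primal feasibility (all g_i <= 0): OK
Dual feasibility (all lambda_i >= 0): OK
Complementary slackness (lambda_i * g_i(x) = 0 for all i): OK

Verdict: the first failing condition is stationarity -> stat.

stat


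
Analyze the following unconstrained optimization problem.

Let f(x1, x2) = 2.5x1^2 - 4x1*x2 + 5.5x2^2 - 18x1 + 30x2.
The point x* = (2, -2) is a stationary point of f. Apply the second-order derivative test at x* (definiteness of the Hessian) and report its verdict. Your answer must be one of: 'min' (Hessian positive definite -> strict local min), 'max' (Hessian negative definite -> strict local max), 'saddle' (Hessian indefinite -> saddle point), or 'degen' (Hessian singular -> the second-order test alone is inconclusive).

Compute the Hessian H = grad^2 f:
  H = [[5, -4], [-4, 11]]
Verify stationarity: grad f(x*) = H x* + g = (0, 0).
Eigenvalues of H: 3, 13.
Both eigenvalues > 0, so H is positive definite -> x* is a strict local min.

min


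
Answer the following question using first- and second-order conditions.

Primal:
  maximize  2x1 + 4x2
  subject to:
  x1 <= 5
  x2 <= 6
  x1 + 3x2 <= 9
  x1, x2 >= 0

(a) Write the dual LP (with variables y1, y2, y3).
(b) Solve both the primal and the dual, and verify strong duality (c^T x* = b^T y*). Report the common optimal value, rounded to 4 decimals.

The standard primal-dual pair for 'max c^T x s.t. A x <= b, x >= 0' is:
  Dual:  min b^T y  s.t.  A^T y >= c,  y >= 0.

So the dual LP is:
  minimize  5y1 + 6y2 + 9y3
  subject to:
    y1 + y3 >= 2
    y2 + 3y3 >= 4
    y1, y2, y3 >= 0

Solving the primal: x* = (5, 1.3333).
  primal value c^T x* = 15.3333.
Solving the dual: y* = (0.6667, 0, 1.3333).
  dual value b^T y* = 15.3333.
Strong duality: c^T x* = b^T y*. Confirmed.

15.3333


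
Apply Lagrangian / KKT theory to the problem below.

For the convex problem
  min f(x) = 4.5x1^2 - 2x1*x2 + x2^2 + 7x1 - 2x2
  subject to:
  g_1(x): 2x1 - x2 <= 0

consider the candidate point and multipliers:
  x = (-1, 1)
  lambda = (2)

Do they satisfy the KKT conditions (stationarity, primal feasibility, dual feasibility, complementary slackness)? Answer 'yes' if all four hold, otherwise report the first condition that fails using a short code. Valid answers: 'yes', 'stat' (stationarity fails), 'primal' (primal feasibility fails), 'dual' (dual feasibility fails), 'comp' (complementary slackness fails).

Gradient of f: grad f(x) = Q x + c = (-4, 2)
Constraint values g_i(x) = a_i^T x - b_i:
  g_1((-1, 1)) = -3
Stationarity residual: grad f(x) + sum_i lambda_i a_i = (0, 0)
  -> stationarity OK
Primal feasibility (all g_i <= 0): OK
Dual feasibility (all lambda_i >= 0): OK
Complementary slackness (lambda_i * g_i(x) = 0 for all i): FAILS

Verdict: the first failing condition is complementary_slackness -> comp.

comp


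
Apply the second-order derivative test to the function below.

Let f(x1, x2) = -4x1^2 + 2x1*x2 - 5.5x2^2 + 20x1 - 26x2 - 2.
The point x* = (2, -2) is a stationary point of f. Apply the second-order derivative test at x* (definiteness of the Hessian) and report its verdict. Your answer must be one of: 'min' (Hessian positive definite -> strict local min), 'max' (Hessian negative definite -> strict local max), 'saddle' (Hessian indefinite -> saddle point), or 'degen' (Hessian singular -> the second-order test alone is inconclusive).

Compute the Hessian H = grad^2 f:
  H = [[-8, 2], [2, -11]]
Verify stationarity: grad f(x*) = H x* + g = (0, 0).
Eigenvalues of H: -12, -7.
Both eigenvalues < 0, so H is negative definite -> x* is a strict local max.

max


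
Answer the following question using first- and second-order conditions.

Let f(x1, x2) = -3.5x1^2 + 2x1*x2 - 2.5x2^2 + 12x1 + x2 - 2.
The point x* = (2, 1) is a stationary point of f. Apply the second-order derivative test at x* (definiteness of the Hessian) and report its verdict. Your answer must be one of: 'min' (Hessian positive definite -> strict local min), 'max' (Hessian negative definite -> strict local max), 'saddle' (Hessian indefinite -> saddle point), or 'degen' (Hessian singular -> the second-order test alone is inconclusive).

Compute the Hessian H = grad^2 f:
  H = [[-7, 2], [2, -5]]
Verify stationarity: grad f(x*) = H x* + g = (0, 0).
Eigenvalues of H: -8.2361, -3.7639.
Both eigenvalues < 0, so H is negative definite -> x* is a strict local max.

max


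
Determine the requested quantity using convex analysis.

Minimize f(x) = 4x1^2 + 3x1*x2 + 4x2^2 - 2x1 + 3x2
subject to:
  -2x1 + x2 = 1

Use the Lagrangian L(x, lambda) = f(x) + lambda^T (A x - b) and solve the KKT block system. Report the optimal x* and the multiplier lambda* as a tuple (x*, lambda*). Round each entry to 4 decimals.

Form the Lagrangian:
  L(x, lambda) = (1/2) x^T Q x + c^T x + lambda^T (A x - b)
Stationarity (grad_x L = 0): Q x + c + A^T lambda = 0.
Primal feasibility: A x = b.

This gives the KKT block system:
  [ Q   A^T ] [ x     ]   [-c ]
  [ A    0  ] [ lambda ] = [ b ]

Solving the linear system:
  x*      = (-0.4423, 0.1154)
  lambda* = (-2.5962)
  f(x*)   = 1.9135

x* = (-0.4423, 0.1154), lambda* = (-2.5962)


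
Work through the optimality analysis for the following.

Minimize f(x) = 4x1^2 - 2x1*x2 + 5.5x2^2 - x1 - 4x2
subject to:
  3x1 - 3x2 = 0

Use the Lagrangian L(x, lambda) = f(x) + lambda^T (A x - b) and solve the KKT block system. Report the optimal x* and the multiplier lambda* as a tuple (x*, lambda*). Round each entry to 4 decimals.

Form the Lagrangian:
  L(x, lambda) = (1/2) x^T Q x + c^T x + lambda^T (A x - b)
Stationarity (grad_x L = 0): Q x + c + A^T lambda = 0.
Primal feasibility: A x = b.

This gives the KKT block system:
  [ Q   A^T ] [ x     ]   [-c ]
  [ A    0  ] [ lambda ] = [ b ]

Solving the linear system:
  x*      = (0.3333, 0.3333)
  lambda* = (-0.3333)
  f(x*)   = -0.8333

x* = (0.3333, 0.3333), lambda* = (-0.3333)


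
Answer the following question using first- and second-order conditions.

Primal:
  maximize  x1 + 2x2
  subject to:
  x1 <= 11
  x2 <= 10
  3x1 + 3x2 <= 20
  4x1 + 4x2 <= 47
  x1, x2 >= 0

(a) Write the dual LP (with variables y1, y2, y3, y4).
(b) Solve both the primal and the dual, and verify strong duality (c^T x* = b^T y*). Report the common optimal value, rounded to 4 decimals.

The standard primal-dual pair for 'max c^T x s.t. A x <= b, x >= 0' is:
  Dual:  min b^T y  s.t.  A^T y >= c,  y >= 0.

So the dual LP is:
  minimize  11y1 + 10y2 + 20y3 + 47y4
  subject to:
    y1 + 3y3 + 4y4 >= 1
    y2 + 3y3 + 4y4 >= 2
    y1, y2, y3, y4 >= 0

Solving the primal: x* = (0, 6.6667).
  primal value c^T x* = 13.3333.
Solving the dual: y* = (0, 0, 0.6667, 0).
  dual value b^T y* = 13.3333.
Strong duality: c^T x* = b^T y*. Confirmed.

13.3333


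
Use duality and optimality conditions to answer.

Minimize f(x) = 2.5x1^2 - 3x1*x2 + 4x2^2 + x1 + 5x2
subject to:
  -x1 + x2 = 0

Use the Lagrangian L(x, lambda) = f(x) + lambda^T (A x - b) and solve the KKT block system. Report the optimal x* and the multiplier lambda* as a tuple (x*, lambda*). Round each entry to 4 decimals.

Form the Lagrangian:
  L(x, lambda) = (1/2) x^T Q x + c^T x + lambda^T (A x - b)
Stationarity (grad_x L = 0): Q x + c + A^T lambda = 0.
Primal feasibility: A x = b.

This gives the KKT block system:
  [ Q   A^T ] [ x     ]   [-c ]
  [ A    0  ] [ lambda ] = [ b ]

Solving the linear system:
  x*      = (-0.8571, -0.8571)
  lambda* = (-0.7143)
  f(x*)   = -2.5714

x* = (-0.8571, -0.8571), lambda* = (-0.7143)


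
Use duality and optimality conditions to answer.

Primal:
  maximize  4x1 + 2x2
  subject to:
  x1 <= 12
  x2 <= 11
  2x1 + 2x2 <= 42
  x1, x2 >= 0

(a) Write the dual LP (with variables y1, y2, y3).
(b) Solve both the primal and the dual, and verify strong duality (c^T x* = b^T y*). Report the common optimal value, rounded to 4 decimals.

The standard primal-dual pair for 'max c^T x s.t. A x <= b, x >= 0' is:
  Dual:  min b^T y  s.t.  A^T y >= c,  y >= 0.

So the dual LP is:
  minimize  12y1 + 11y2 + 42y3
  subject to:
    y1 + 2y3 >= 4
    y2 + 2y3 >= 2
    y1, y2, y3 >= 0

Solving the primal: x* = (12, 9).
  primal value c^T x* = 66.
Solving the dual: y* = (2, 0, 1).
  dual value b^T y* = 66.
Strong duality: c^T x* = b^T y*. Confirmed.

66


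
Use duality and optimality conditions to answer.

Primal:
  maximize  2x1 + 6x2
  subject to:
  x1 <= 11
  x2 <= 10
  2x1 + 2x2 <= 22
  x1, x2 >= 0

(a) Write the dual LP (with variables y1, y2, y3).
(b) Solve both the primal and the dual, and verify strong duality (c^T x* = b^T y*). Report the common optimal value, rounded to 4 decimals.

The standard primal-dual pair for 'max c^T x s.t. A x <= b, x >= 0' is:
  Dual:  min b^T y  s.t.  A^T y >= c,  y >= 0.

So the dual LP is:
  minimize  11y1 + 10y2 + 22y3
  subject to:
    y1 + 2y3 >= 2
    y2 + 2y3 >= 6
    y1, y2, y3 >= 0

Solving the primal: x* = (1, 10).
  primal value c^T x* = 62.
Solving the dual: y* = (0, 4, 1).
  dual value b^T y* = 62.
Strong duality: c^T x* = b^T y*. Confirmed.

62


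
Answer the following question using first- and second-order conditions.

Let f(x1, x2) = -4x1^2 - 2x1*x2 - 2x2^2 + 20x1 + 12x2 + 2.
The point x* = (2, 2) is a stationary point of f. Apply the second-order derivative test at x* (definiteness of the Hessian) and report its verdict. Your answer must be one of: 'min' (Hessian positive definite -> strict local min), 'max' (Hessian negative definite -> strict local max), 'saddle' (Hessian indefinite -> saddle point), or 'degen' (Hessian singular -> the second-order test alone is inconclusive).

Compute the Hessian H = grad^2 f:
  H = [[-8, -2], [-2, -4]]
Verify stationarity: grad f(x*) = H x* + g = (0, 0).
Eigenvalues of H: -8.8284, -3.1716.
Both eigenvalues < 0, so H is negative definite -> x* is a strict local max.

max


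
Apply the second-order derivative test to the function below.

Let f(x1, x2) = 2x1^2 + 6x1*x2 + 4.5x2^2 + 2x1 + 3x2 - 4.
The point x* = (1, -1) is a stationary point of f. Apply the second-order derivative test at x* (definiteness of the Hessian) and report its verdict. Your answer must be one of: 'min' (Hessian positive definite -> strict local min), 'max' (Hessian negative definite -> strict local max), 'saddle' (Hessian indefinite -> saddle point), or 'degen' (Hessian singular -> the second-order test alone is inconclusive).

Compute the Hessian H = grad^2 f:
  H = [[4, 6], [6, 9]]
Verify stationarity: grad f(x*) = H x* + g = (0, 0).
Eigenvalues of H: 0, 13.
H has a zero eigenvalue (singular; positive semidefinite but not definite), so H is neither positive definite, negative definite, nor indefinite. The second-order test alone is inconclusive -> degen.
(Indeed, f is constant along the null direction of H through x*, so x* is not a strict local extremum.)

degen


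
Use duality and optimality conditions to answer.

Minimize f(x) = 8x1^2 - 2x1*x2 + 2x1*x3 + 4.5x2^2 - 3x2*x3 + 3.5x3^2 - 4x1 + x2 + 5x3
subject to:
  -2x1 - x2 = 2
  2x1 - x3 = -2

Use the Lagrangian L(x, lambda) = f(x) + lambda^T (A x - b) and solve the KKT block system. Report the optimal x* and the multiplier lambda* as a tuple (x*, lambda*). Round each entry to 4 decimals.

Form the Lagrangian:
  L(x, lambda) = (1/2) x^T Q x + c^T x + lambda^T (A x - b)
Stationarity (grad_x L = 0): Q x + c + A^T lambda = 0.
Primal feasibility: A x = b.

This gives the KKT block system:
  [ Q   A^T ] [ x     ]   [-c ]
  [ A    0  ] [ lambda ] = [ b ]

Solving the linear system:
  x*      = (-0.8333, -0.3333, 0.3333)
  lambda* = (-1.3333, 6.6667)
  f(x*)   = 10.3333

x* = (-0.8333, -0.3333, 0.3333), lambda* = (-1.3333, 6.6667)


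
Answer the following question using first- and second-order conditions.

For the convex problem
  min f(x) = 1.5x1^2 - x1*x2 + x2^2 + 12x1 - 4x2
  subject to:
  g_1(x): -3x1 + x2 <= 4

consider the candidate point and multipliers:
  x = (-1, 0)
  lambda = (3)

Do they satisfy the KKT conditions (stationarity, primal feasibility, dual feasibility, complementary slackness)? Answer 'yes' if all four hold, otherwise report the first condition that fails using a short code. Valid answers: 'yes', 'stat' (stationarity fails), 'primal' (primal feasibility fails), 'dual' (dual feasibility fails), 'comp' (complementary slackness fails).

Gradient of f: grad f(x) = Q x + c = (9, -3)
Constraint values g_i(x) = a_i^T x - b_i:
  g_1((-1, 0)) = -1
Stationarity residual: grad f(x) + sum_i lambda_i a_i = (0, 0)
  -> stationarity OK
Primal feasibility (all g_i <= 0): OK
Dual feasibility (all lambda_i >= 0): OK
Complementary slackness (lambda_i * g_i(x) = 0 for all i): FAILS

Verdict: the first failing condition is complementary_slackness -> comp.

comp


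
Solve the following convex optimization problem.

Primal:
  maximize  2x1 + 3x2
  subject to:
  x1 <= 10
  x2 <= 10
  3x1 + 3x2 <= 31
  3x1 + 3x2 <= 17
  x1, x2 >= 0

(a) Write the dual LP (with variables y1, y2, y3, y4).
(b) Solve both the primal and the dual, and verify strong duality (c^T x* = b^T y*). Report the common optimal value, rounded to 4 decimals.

The standard primal-dual pair for 'max c^T x s.t. A x <= b, x >= 0' is:
  Dual:  min b^T y  s.t.  A^T y >= c,  y >= 0.

So the dual LP is:
  minimize  10y1 + 10y2 + 31y3 + 17y4
  subject to:
    y1 + 3y3 + 3y4 >= 2
    y2 + 3y3 + 3y4 >= 3
    y1, y2, y3, y4 >= 0

Solving the primal: x* = (0, 5.6667).
  primal value c^T x* = 17.
Solving the dual: y* = (0, 0, 0, 1).
  dual value b^T y* = 17.
Strong duality: c^T x* = b^T y*. Confirmed.

17


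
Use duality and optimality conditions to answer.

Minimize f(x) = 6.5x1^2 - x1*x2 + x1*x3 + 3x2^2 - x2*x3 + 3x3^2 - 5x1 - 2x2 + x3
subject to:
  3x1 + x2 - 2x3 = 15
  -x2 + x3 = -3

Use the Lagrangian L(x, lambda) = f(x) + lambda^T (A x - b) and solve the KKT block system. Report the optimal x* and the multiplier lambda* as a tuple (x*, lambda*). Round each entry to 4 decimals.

Form the Lagrangian:
  L(x, lambda) = (1/2) x^T Q x + c^T x + lambda^T (A x - b)
Stationarity (grad_x L = 0): Q x + c + A^T lambda = 0.
Primal feasibility: A x = b.

This gives the KKT block system:
  [ Q   A^T ] [ x     ]   [-c ]
  [ A    0  ] [ lambda ] = [ b ]

Solving the linear system:
  x*      = (3.165, 0.4951, -2.5049)
  lambda* = (-11.0485, -10.7379)
  f(x*)   = 57.0971

x* = (3.165, 0.4951, -2.5049), lambda* = (-11.0485, -10.7379)


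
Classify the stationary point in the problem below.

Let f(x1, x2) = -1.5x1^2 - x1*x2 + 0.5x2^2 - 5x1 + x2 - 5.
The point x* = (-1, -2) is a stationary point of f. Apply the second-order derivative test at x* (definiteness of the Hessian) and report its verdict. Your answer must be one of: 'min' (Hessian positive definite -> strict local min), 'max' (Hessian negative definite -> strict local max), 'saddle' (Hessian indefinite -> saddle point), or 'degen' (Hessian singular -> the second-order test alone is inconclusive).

Compute the Hessian H = grad^2 f:
  H = [[-3, -1], [-1, 1]]
Verify stationarity: grad f(x*) = H x* + g = (0, 0).
Eigenvalues of H: -3.2361, 1.2361.
Eigenvalues have mixed signs, so H is indefinite -> x* is a saddle point.

saddle


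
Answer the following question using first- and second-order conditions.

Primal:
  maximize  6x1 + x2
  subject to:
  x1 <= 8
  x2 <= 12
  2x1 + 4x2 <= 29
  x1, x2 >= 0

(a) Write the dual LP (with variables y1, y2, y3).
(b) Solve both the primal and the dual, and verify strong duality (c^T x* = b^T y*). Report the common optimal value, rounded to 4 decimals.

The standard primal-dual pair for 'max c^T x s.t. A x <= b, x >= 0' is:
  Dual:  min b^T y  s.t.  A^T y >= c,  y >= 0.

So the dual LP is:
  minimize  8y1 + 12y2 + 29y3
  subject to:
    y1 + 2y3 >= 6
    y2 + 4y3 >= 1
    y1, y2, y3 >= 0

Solving the primal: x* = (8, 3.25).
  primal value c^T x* = 51.25.
Solving the dual: y* = (5.5, 0, 0.25).
  dual value b^T y* = 51.25.
Strong duality: c^T x* = b^T y*. Confirmed.

51.25


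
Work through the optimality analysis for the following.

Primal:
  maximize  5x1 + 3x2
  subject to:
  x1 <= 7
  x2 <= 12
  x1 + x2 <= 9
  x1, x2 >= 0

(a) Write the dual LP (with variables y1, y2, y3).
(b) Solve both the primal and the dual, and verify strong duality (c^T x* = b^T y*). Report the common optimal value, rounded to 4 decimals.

The standard primal-dual pair for 'max c^T x s.t. A x <= b, x >= 0' is:
  Dual:  min b^T y  s.t.  A^T y >= c,  y >= 0.

So the dual LP is:
  minimize  7y1 + 12y2 + 9y3
  subject to:
    y1 + y3 >= 5
    y2 + y3 >= 3
    y1, y2, y3 >= 0

Solving the primal: x* = (7, 2).
  primal value c^T x* = 41.
Solving the dual: y* = (2, 0, 3).
  dual value b^T y* = 41.
Strong duality: c^T x* = b^T y*. Confirmed.

41


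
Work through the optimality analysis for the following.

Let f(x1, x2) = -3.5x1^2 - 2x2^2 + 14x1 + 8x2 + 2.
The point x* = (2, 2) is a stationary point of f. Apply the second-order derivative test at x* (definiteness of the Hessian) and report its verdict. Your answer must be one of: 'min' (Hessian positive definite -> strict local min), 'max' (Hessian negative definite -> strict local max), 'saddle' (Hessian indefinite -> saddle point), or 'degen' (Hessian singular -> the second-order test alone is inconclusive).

Compute the Hessian H = grad^2 f:
  H = [[-7, 0], [0, -4]]
Verify stationarity: grad f(x*) = H x* + g = (0, 0).
Eigenvalues of H: -7, -4.
Both eigenvalues < 0, so H is negative definite -> x* is a strict local max.

max


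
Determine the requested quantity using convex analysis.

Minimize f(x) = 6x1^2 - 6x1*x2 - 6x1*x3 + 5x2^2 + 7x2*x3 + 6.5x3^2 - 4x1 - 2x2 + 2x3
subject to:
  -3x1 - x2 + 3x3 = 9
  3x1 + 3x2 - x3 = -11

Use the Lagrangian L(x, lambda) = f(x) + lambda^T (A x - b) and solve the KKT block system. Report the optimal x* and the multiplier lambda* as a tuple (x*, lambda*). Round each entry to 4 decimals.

Form the Lagrangian:
  L(x, lambda) = (1/2) x^T Q x + c^T x + lambda^T (A x - b)
Stationarity (grad_x L = 0): Q x + c + A^T lambda = 0.
Primal feasibility: A x = b.

This gives the KKT block system:
  [ Q   A^T ] [ x     ]   [-c ]
  [ A    0  ] [ lambda ] = [ b ]

Solving the linear system:
  x*      = (-1.2161, -2.0879, 1.0879)
  lambda* = (-2.3132, 1.8846)
  f(x*)   = 26.3828

x* = (-1.2161, -2.0879, 1.0879), lambda* = (-2.3132, 1.8846)


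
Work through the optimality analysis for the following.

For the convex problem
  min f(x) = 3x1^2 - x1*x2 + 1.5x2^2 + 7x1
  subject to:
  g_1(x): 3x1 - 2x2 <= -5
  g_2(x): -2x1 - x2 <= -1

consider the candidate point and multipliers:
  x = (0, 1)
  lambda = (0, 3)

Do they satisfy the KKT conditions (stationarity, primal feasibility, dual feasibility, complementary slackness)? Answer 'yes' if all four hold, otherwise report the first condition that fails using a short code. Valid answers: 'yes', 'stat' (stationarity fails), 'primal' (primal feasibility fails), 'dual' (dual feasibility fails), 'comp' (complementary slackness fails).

Gradient of f: grad f(x) = Q x + c = (6, 3)
Constraint values g_i(x) = a_i^T x - b_i:
  g_1((0, 1)) = 3
  g_2((0, 1)) = 0
Stationarity residual: grad f(x) + sum_i lambda_i a_i = (0, 0)
  -> stationarity OK
Primal feasibility (all g_i <= 0): FAILS
Dual feasibility (all lambda_i >= 0): OK
Complementary slackness (lambda_i * g_i(x) = 0 for all i): OK

Verdict: the first failing condition is primal_feasibility -> primal.

primal


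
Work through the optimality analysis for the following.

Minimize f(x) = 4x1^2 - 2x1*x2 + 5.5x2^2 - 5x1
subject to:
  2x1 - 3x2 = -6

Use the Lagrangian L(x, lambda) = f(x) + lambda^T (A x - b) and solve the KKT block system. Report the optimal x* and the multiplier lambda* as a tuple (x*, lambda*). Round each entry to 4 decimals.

Form the Lagrangian:
  L(x, lambda) = (1/2) x^T Q x + c^T x + lambda^T (A x - b)
Stationarity (grad_x L = 0): Q x + c + A^T lambda = 0.
Primal feasibility: A x = b.

This gives the KKT block system:
  [ Q   A^T ] [ x     ]   [-c ]
  [ A    0  ] [ lambda ] = [ b ]

Solving the linear system:
  x*      = (-0.5543, 1.6304)
  lambda* = (6.3478)
  f(x*)   = 20.4293

x* = (-0.5543, 1.6304), lambda* = (6.3478)


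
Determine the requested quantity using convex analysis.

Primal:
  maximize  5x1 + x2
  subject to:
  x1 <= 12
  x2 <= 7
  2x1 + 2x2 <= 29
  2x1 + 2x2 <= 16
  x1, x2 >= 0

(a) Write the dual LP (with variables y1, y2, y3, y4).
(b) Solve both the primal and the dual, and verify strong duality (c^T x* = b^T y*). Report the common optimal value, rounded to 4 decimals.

The standard primal-dual pair for 'max c^T x s.t. A x <= b, x >= 0' is:
  Dual:  min b^T y  s.t.  A^T y >= c,  y >= 0.

So the dual LP is:
  minimize  12y1 + 7y2 + 29y3 + 16y4
  subject to:
    y1 + 2y3 + 2y4 >= 5
    y2 + 2y3 + 2y4 >= 1
    y1, y2, y3, y4 >= 0

Solving the primal: x* = (8, 0).
  primal value c^T x* = 40.
Solving the dual: y* = (0, 0, 0, 2.5).
  dual value b^T y* = 40.
Strong duality: c^T x* = b^T y*. Confirmed.

40


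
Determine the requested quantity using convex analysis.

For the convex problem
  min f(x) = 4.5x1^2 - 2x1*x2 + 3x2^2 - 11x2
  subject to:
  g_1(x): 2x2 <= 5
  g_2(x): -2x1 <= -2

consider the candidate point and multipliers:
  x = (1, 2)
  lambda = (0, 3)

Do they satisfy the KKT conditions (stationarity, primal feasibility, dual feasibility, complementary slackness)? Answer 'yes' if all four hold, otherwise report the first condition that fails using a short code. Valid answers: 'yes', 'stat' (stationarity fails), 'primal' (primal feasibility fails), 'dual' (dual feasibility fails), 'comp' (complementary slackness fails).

Gradient of f: grad f(x) = Q x + c = (5, -1)
Constraint values g_i(x) = a_i^T x - b_i:
  g_1((1, 2)) = -1
  g_2((1, 2)) = 0
Stationarity residual: grad f(x) + sum_i lambda_i a_i = (-1, -1)
  -> stationarity FAILS
Primal feasibility (all g_i <= 0): OK
Dual feasibility (all lambda_i >= 0): OK
Complementary slackness (lambda_i * g_i(x) = 0 for all i): OK

Verdict: the first failing condition is stationarity -> stat.

stat


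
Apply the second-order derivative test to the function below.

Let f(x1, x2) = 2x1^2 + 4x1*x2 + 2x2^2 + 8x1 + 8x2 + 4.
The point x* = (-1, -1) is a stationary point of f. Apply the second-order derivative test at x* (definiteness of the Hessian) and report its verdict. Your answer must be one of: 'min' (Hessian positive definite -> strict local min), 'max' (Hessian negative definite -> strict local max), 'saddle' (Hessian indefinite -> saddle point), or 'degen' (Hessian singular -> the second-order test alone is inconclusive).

Compute the Hessian H = grad^2 f:
  H = [[4, 4], [4, 4]]
Verify stationarity: grad f(x*) = H x* + g = (0, 0).
Eigenvalues of H: 0, 8.
H has a zero eigenvalue (singular; positive semidefinite but not definite), so H is neither positive definite, negative definite, nor indefinite. The second-order test alone is inconclusive -> degen.
(Indeed, f is constant along the null direction of H through x*, so x* is not a strict local extremum.)

degen


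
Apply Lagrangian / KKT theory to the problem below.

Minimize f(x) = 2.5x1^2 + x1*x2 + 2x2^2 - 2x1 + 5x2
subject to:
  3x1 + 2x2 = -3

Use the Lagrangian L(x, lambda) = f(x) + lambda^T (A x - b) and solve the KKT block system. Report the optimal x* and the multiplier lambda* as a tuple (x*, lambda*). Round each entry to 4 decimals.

Form the Lagrangian:
  L(x, lambda) = (1/2) x^T Q x + c^T x + lambda^T (A x - b)
Stationarity (grad_x L = 0): Q x + c + A^T lambda = 0.
Primal feasibility: A x = b.

This gives the KKT block system:
  [ Q   A^T ] [ x     ]   [-c ]
  [ A    0  ] [ lambda ] = [ b ]

Solving the linear system:
  x*      = (0.1818, -1.7727)
  lambda* = (0.9545)
  f(x*)   = -3.1818

x* = (0.1818, -1.7727), lambda* = (0.9545)


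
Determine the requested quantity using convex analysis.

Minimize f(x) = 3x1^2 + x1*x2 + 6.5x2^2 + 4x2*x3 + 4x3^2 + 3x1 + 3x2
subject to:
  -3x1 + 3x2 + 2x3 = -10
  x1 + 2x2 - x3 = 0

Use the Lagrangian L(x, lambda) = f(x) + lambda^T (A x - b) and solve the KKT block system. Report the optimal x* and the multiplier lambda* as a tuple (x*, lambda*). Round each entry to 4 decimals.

Form the Lagrangian:
  L(x, lambda) = (1/2) x^T Q x + c^T x + lambda^T (A x - b)
Stationarity (grad_x L = 0): Q x + c + A^T lambda = 0.
Primal feasibility: A x = b.

This gives the KKT block system:
  [ Q   A^T ] [ x     ]   [-c ]
  [ A    0  ] [ lambda ] = [ b ]

Solving the linear system:
  x*      = (1.8367, -1.1662, -0.4957)
  lambda* = (4.2238, -0.1825)
  f(x*)   = 22.1249

x* = (1.8367, -1.1662, -0.4957), lambda* = (4.2238, -0.1825)


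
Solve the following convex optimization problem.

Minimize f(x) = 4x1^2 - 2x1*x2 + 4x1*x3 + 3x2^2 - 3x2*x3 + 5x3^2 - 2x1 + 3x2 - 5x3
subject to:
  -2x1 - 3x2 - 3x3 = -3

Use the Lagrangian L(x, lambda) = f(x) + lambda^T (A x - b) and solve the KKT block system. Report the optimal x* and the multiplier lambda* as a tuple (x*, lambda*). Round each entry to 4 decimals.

Form the Lagrangian:
  L(x, lambda) = (1/2) x^T Q x + c^T x + lambda^T (A x - b)
Stationarity (grad_x L = 0): Q x + c + A^T lambda = 0.
Primal feasibility: A x = b.

This gives the KKT block system:
  [ Q   A^T ] [ x     ]   [-c ]
  [ A    0  ] [ lambda ] = [ b ]

Solving the linear system:
  x*      = (0.1071, 0.2143, 0.7143)
  lambda* = (0.6429)
  f(x*)   = -0.6071

x* = (0.1071, 0.2143, 0.7143), lambda* = (0.6429)
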